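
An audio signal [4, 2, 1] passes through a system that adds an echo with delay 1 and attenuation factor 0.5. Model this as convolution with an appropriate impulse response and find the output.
Direct-path + delayed-attenuated-path model → impulse response h = [1, 0.5] (1 at lag 0, 0.5 at lag 1). Output y[n] = x[n] + 0.5·x[n - 1] (with x[n] = 0 outside 0..2): y[0] = 4 + 0.5×0 = 4; y[1] = 2 + 0.5×4 = 4.0; y[2] = 1 + 0.5×2 = 2.0; y[3] = 0 + 0.5×1 = 0.5. So y = [4, 4.0, 2.0, 0.5]

[4, 4.0, 2.0, 0.5]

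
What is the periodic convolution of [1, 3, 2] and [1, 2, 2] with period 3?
Use y[k] = Σ_j s[j]·t[(k-j) mod 3]. y[0] = 1×1 + 3×2 + 2×2 = 11; y[1] = 1×2 + 3×1 + 2×2 = 9; y[2] = 1×2 + 3×2 + 2×1 = 10. Result: [11, 9, 10]

[11, 9, 10]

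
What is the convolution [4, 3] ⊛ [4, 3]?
y[0] = 4×4 = 16; y[1] = 4×3 + 3×4 = 24; y[2] = 3×3 = 9

[16, 24, 9]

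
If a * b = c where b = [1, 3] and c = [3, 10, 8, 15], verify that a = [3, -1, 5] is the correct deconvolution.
Forward-compute [3, -1, 5] * [1, 3]: c[0] = 3×1 = 3; c[1] = 3×3 + -1×1 = 8; c[2] = -1×3 + 5×1 = 2; c[3] = 5×3 = 15 → [3, 8, 2, 15]. Does not match given c = [3, 10, 8, 15].

Not verified. [3, -1, 5] * [1, 3] = [3, 8, 2, 15], which differs from [3, 10, 8, 15] at index 1.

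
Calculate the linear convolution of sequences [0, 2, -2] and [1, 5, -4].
y[0] = 0×1 = 0; y[1] = 0×5 + 2×1 = 2; y[2] = 0×-4 + 2×5 + -2×1 = 8; y[3] = 2×-4 + -2×5 = -18; y[4] = -2×-4 = 8

[0, 2, 8, -18, 8]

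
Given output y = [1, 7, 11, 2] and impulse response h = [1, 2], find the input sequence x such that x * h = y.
Deconvolve y=[1, 7, 11, 2] by h=[1, 2]. Since h[0]=1, solve forward: x[0] = y[0] / 1 = 1; x[1] = (y[1] - 1×2) / 1 = 5; x[2] = (y[2] - 5×2) / 1 = 1. So x = [1, 5, 1]. Check by forward convolution: y[0] = 1×1 = 1; y[1] = 1×2 + 5×1 = 7; y[2] = 5×2 + 1×1 = 11; y[3] = 1×2 = 2

[1, 5, 1]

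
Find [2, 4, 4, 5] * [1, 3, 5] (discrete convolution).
y[0] = 2×1 = 2; y[1] = 2×3 + 4×1 = 10; y[2] = 2×5 + 4×3 + 4×1 = 26; y[3] = 4×5 + 4×3 + 5×1 = 37; y[4] = 4×5 + 5×3 = 35; y[5] = 5×5 = 25

[2, 10, 26, 37, 35, 25]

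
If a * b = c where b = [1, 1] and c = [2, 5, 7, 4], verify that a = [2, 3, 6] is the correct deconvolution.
Forward-compute [2, 3, 6] * [1, 1]: c[0] = 2×1 = 2; c[1] = 2×1 + 3×1 = 5; c[2] = 3×1 + 6×1 = 9; c[3] = 6×1 = 6 → [2, 5, 9, 6]. Does not match given c = [2, 5, 7, 4].

Not verified. [2, 3, 6] * [1, 1] = [2, 5, 9, 6], which differs from [2, 5, 7, 4] at index 2.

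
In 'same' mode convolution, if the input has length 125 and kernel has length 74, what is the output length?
'Same' mode returns an output with the same length as the input: 125

125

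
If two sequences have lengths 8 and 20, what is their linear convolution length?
Linear/full convolution length: m + n - 1 = 8 + 20 - 1 = 27

27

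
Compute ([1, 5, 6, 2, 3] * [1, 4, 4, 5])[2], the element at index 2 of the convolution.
Use y[k] = Σ_i a[i]·b[k-i] at k=2. y[2] = 1×4 + 5×4 + 6×1 = 30

30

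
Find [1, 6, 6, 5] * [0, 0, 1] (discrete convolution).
y[0] = 1×0 = 0; y[1] = 1×0 + 6×0 = 0; y[2] = 1×1 + 6×0 + 6×0 = 1; y[3] = 6×1 + 6×0 + 5×0 = 6; y[4] = 6×1 + 5×0 = 6; y[5] = 5×1 = 5

[0, 0, 1, 6, 6, 5]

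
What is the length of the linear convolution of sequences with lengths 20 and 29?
Linear/full convolution length: m + n - 1 = 20 + 29 - 1 = 48

48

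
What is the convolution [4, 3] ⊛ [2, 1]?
y[0] = 4×2 = 8; y[1] = 4×1 + 3×2 = 10; y[2] = 3×1 = 3

[8, 10, 3]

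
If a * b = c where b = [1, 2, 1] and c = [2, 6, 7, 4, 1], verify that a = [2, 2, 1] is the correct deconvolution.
Forward-compute [2, 2, 1] * [1, 2, 1]: c[0] = 2×1 = 2; c[1] = 2×2 + 2×1 = 6; c[2] = 2×1 + 2×2 + 1×1 = 7; c[3] = 2×1 + 1×2 = 4; c[4] = 1×1 = 1 → [2, 6, 7, 4, 1]. Matches given c = [2, 6, 7, 4, 1], so verified.

Verified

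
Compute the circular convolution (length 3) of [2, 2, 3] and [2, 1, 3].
Use y[k] = Σ_j s[j]·t[(k-j) mod 3]. y[0] = 2×2 + 2×3 + 3×1 = 13; y[1] = 2×1 + 2×2 + 3×3 = 15; y[2] = 2×3 + 2×1 + 3×2 = 14. Result: [13, 15, 14]

[13, 15, 14]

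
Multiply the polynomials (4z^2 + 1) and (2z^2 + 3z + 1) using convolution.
Ascending coefficients: a = [1, 0, 4], b = [1, 3, 2]. c[0] = 1×1 = 1; c[1] = 1×3 + 0×1 = 3; c[2] = 1×2 + 0×3 + 4×1 = 6; c[3] = 0×2 + 4×3 = 12; c[4] = 4×2 = 8. Result coefficients: [1, 3, 6, 12, 8] → 8z^4 + 12z^3 + 6z^2 + 3z + 1

8z^4 + 12z^3 + 6z^2 + 3z + 1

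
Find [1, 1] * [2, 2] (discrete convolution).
y[0] = 1×2 = 2; y[1] = 1×2 + 1×2 = 4; y[2] = 1×2 = 2

[2, 4, 2]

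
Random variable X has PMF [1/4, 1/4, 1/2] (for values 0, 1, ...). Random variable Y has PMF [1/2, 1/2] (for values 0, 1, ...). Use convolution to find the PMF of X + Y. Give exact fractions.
P(X+Y=k) = Σ_i P(X=i)·P(Y=k-i) — a convolution of [1/4, 1/4, 1/2] and [1/2, 1/2]. P(X+Y=0) = (1/4)×(1/2) = 1/8; P(X+Y=1) = (1/4)×(1/2) + (1/4)×(1/2) = 1/8 + 1/8 = 1/4; P(X+Y=2) = (1/4)×(1/2) + (1/2)×(1/2) = 1/8 + 1/4 = 3/8; P(X+Y=3) = (1/2)×(1/2) = 1/4. PMF: [1/8, 1/4, 3/8, 1/4] (sums to 1 ✓)

[1/8, 1/4, 3/8, 1/4]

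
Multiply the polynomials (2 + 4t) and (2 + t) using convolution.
Ascending coefficients: a = [2, 4], b = [2, 1]. c[0] = 2×2 = 4; c[1] = 2×1 + 4×2 = 10; c[2] = 4×1 = 4. Result coefficients: [4, 10, 4] → 4 + 10t + 4t^2

4 + 10t + 4t^2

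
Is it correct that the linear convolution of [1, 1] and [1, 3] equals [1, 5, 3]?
Recompute linear convolution of [1, 1] and [1, 3]: y[0] = 1×1 = 1; y[1] = 1×3 + 1×1 = 4; y[2] = 1×3 = 3 → [1, 4, 3]. Compare to given [1, 5, 3]: they differ at index 1: given 5, correct 4, so answer: No

No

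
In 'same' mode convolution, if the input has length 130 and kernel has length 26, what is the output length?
'Same' mode returns an output with the same length as the input: 130

130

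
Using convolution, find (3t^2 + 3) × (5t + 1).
Ascending coefficients: a = [3, 0, 3], b = [1, 5]. c[0] = 3×1 = 3; c[1] = 3×5 + 0×1 = 15; c[2] = 0×5 + 3×1 = 3; c[3] = 3×5 = 15. Result coefficients: [3, 15, 3, 15] → 15t^3 + 3t^2 + 15t + 3

15t^3 + 3t^2 + 15t + 3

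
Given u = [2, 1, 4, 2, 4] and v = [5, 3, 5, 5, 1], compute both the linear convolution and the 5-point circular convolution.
Linear: y_lin[0] = 2×5 = 10; y_lin[1] = 2×3 + 1×5 = 11; y_lin[2] = 2×5 + 1×3 + 4×5 = 33; y_lin[3] = 2×5 + 1×5 + 4×3 + 2×5 = 37; y_lin[4] = 2×1 + 1×5 + 4×5 + 2×3 + 4×5 = 53; y_lin[5] = 1×1 + 4×5 + 2×5 + 4×3 = 43; y_lin[6] = 4×1 + 2×5 + 4×5 = 34; y_lin[7] = 2×1 + 4×5 = 22; y_lin[8] = 4×1 = 4 → [10, 11, 33, 37, 53, 43, 34, 22, 4]. Circular (length 5): y[0] = 2×5 + 1×1 + 4×5 + 2×5 + 4×3 = 53; y[1] = 2×3 + 1×5 + 4×1 + 2×5 + 4×5 = 45; y[2] = 2×5 + 1×3 + 4×5 + 2×1 + 4×5 = 55; y[3] = 2×5 + 1×5 + 4×3 + 2×5 + 4×1 = 41; y[4] = 2×1 + 1×5 + 4×5 + 2×3 + 4×5 = 53 → [53, 45, 55, 41, 53]

Linear: [10, 11, 33, 37, 53, 43, 34, 22, 4], Circular: [53, 45, 55, 41, 53]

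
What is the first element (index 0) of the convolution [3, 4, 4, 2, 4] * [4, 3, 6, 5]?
Use y[k] = Σ_i a[i]·b[k-i] at k=0. y[0] = 3×4 = 12

12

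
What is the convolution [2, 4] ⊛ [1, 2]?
y[0] = 2×1 = 2; y[1] = 2×2 + 4×1 = 8; y[2] = 4×2 = 8

[2, 8, 8]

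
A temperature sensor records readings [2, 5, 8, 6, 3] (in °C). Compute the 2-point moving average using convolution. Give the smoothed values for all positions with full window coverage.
2-point moving average kernel = [1, 1]. Apply in 'valid' mode (full window coverage): avg[0] = (2 + 5) / 2 = 3.5; avg[1] = (5 + 8) / 2 = 6.5; avg[2] = (8 + 6) / 2 = 7.0; avg[3] = (6 + 3) / 2 = 4.5. Smoothed values: [3.5, 6.5, 7.0, 4.5]

[3.5, 6.5, 7.0, 4.5]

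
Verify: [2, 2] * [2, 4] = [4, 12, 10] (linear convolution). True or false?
Recompute linear convolution of [2, 2] and [2, 4]: y[0] = 2×2 = 4; y[1] = 2×4 + 2×2 = 12; y[2] = 2×4 = 8 → [4, 12, 8]. Compare to given [4, 12, 10]: they differ at index 2: given 10, correct 8, so answer: No

No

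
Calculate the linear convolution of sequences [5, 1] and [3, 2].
y[0] = 5×3 = 15; y[1] = 5×2 + 1×3 = 13; y[2] = 1×2 = 2

[15, 13, 2]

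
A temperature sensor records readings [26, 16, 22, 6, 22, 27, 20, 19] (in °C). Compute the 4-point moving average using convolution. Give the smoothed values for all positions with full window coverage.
4-point moving average kernel = [1, 1, 1, 1]. Apply in 'valid' mode (full window coverage): avg[0] = (26 + 16 + 22 + 6) / 4 = 17.5; avg[1] = (16 + 22 + 6 + 22) / 4 = 16.5; avg[2] = (22 + 6 + 22 + 27) / 4 = 19.25; avg[3] = (6 + 22 + 27 + 20) / 4 = 18.75; avg[4] = (22 + 27 + 20 + 19) / 4 = 22.0. Smoothed values: [17.5, 16.5, 19.25, 18.75, 22.0]

[17.5, 16.5, 19.25, 18.75, 22.0]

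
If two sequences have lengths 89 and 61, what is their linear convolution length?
Linear/full convolution length: m + n - 1 = 89 + 61 - 1 = 149

149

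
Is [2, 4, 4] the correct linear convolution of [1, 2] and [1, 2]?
Recompute linear convolution of [1, 2] and [1, 2]: y[0] = 1×1 = 1; y[1] = 1×2 + 2×1 = 4; y[2] = 2×2 = 4 → [1, 4, 4]. Compare to given [2, 4, 4]: they differ at index 0: given 2, correct 1, so answer: No

No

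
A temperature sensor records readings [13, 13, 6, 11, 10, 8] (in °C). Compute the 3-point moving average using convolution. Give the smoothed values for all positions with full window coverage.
3-point moving average kernel = [1, 1, 1]. Apply in 'valid' mode (full window coverage): avg[0] = (13 + 13 + 6) / 3 = 10.67; avg[1] = (13 + 6 + 11) / 3 = 10.0; avg[2] = (6 + 11 + 10) / 3 = 9.0; avg[3] = (11 + 10 + 8) / 3 = 9.67. Smoothed values: [10.67, 10.0, 9.0, 9.67]

[10.67, 10.0, 9.0, 9.67]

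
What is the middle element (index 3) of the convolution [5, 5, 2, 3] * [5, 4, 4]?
Use y[k] = Σ_i a[i]·b[k-i] at k=3. y[3] = 5×4 + 2×4 + 3×5 = 43

43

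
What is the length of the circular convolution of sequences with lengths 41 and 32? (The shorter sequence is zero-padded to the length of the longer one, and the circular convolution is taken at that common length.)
Circular convolution (zero-padding the shorter input) has length max(m, n) = max(41, 32) = 41

41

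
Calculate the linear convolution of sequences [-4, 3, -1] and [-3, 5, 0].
y[0] = -4×-3 = 12; y[1] = -4×5 + 3×-3 = -29; y[2] = -4×0 + 3×5 + -1×-3 = 18; y[3] = 3×0 + -1×5 = -5; y[4] = -1×0 = 0

[12, -29, 18, -5, 0]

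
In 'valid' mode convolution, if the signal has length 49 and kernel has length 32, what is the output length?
'Valid' mode counts only positions where the kernel fully overlaps the signal: m - n + 1 = 49 - 32 + 1 = 18

18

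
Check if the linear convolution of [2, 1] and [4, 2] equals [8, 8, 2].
Recompute linear convolution of [2, 1] and [4, 2]: y[0] = 2×4 = 8; y[1] = 2×2 + 1×4 = 8; y[2] = 1×2 = 2 → [8, 8, 2]. Given [8, 8, 2] matches, so answer: Yes

Yes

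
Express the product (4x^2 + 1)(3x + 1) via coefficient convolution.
Ascending coefficients: a = [1, 0, 4], b = [1, 3]. c[0] = 1×1 = 1; c[1] = 1×3 + 0×1 = 3; c[2] = 0×3 + 4×1 = 4; c[3] = 4×3 = 12. Result coefficients: [1, 3, 4, 12] → 12x^3 + 4x^2 + 3x + 1

12x^3 + 4x^2 + 3x + 1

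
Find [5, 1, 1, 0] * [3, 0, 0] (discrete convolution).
y[0] = 5×3 = 15; y[1] = 5×0 + 1×3 = 3; y[2] = 5×0 + 1×0 + 1×3 = 3; y[3] = 1×0 + 1×0 + 0×3 = 0; y[4] = 1×0 + 0×0 = 0; y[5] = 0×0 = 0

[15, 3, 3, 0, 0, 0]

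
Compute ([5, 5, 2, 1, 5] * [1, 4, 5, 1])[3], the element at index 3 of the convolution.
Use y[k] = Σ_i a[i]·b[k-i] at k=3. y[3] = 5×1 + 5×5 + 2×4 + 1×1 = 39

39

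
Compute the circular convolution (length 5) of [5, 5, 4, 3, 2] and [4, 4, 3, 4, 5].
Use y[k] = Σ_j u[j]·v[(k-j) mod 5]. y[0] = 5×4 + 5×5 + 4×4 + 3×3 + 2×4 = 78; y[1] = 5×4 + 5×4 + 4×5 + 3×4 + 2×3 = 78; y[2] = 5×3 + 5×4 + 4×4 + 3×5 + 2×4 = 74; y[3] = 5×4 + 5×3 + 4×4 + 3×4 + 2×5 = 73; y[4] = 5×5 + 5×4 + 4×3 + 3×4 + 2×4 = 77. Result: [78, 78, 74, 73, 77]

[78, 78, 74, 73, 77]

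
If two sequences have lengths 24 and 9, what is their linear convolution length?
Linear/full convolution length: m + n - 1 = 24 + 9 - 1 = 32

32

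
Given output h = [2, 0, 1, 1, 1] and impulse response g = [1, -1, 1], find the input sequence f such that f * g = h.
Deconvolve h=[2, 0, 1, 1, 1] by g=[1, -1, 1]. Since g[0]=1, solve forward: f[0] = h[0] / 1 = 2; f[1] = (h[1] - 2×-1) / 1 = 2; f[2] = (h[2] - 2×-1 - 2×1) / 1 = 1. So f = [2, 2, 1]. Check by forward convolution: h[0] = 2×1 = 2; h[1] = 2×-1 + 2×1 = 0; h[2] = 2×1 + 2×-1 + 1×1 = 1; h[3] = 2×1 + 1×-1 = 1; h[4] = 1×1 = 1

[2, 2, 1]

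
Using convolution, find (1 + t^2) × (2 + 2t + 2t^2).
Ascending coefficients: a = [1, 0, 1], b = [2, 2, 2]. c[0] = 1×2 = 2; c[1] = 1×2 + 0×2 = 2; c[2] = 1×2 + 0×2 + 1×2 = 4; c[3] = 0×2 + 1×2 = 2; c[4] = 1×2 = 2. Result coefficients: [2, 2, 4, 2, 2] → 2 + 2t + 4t^2 + 2t^3 + 2t^4

2 + 2t + 4t^2 + 2t^3 + 2t^4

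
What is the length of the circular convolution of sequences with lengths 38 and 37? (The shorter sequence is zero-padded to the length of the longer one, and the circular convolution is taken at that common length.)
Circular convolution (zero-padding the shorter input) has length max(m, n) = max(38, 37) = 38

38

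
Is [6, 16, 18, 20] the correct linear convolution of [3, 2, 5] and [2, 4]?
Recompute linear convolution of [3, 2, 5] and [2, 4]: y[0] = 3×2 = 6; y[1] = 3×4 + 2×2 = 16; y[2] = 2×4 + 5×2 = 18; y[3] = 5×4 = 20 → [6, 16, 18, 20]. Given [6, 16, 18, 20] matches, so answer: Yes

Yes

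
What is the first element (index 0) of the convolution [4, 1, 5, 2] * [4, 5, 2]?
Use y[k] = Σ_i a[i]·b[k-i] at k=0. y[0] = 4×4 = 16

16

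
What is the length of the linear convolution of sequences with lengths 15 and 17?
Linear/full convolution length: m + n - 1 = 15 + 17 - 1 = 31

31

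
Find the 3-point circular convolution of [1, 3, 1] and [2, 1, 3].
Use y[k] = Σ_j f[j]·g[(k-j) mod 3]. y[0] = 1×2 + 3×3 + 1×1 = 12; y[1] = 1×1 + 3×2 + 1×3 = 10; y[2] = 1×3 + 3×1 + 1×2 = 8. Result: [12, 10, 8]

[12, 10, 8]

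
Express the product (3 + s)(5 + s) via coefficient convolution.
Ascending coefficients: a = [3, 1], b = [5, 1]. c[0] = 3×5 = 15; c[1] = 3×1 + 1×5 = 8; c[2] = 1×1 = 1. Result coefficients: [15, 8, 1] → 15 + 8s + s^2

15 + 8s + s^2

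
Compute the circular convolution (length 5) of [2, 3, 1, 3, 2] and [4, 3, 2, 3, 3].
Use y[k] = Σ_j s[j]·t[(k-j) mod 5]. y[0] = 2×4 + 3×3 + 1×3 + 3×2 + 2×3 = 32; y[1] = 2×3 + 3×4 + 1×3 + 3×3 + 2×2 = 34; y[2] = 2×2 + 3×3 + 1×4 + 3×3 + 2×3 = 32; y[3] = 2×3 + 3×2 + 1×3 + 3×4 + 2×3 = 33; y[4] = 2×3 + 3×3 + 1×2 + 3×3 + 2×4 = 34. Result: [32, 34, 32, 33, 34]

[32, 34, 32, 33, 34]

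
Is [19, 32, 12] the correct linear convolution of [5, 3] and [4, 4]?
Recompute linear convolution of [5, 3] and [4, 4]: y[0] = 5×4 = 20; y[1] = 5×4 + 3×4 = 32; y[2] = 3×4 = 12 → [20, 32, 12]. Compare to given [19, 32, 12]: they differ at index 0: given 19, correct 20, so answer: No

No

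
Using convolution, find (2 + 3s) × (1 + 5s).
Ascending coefficients: a = [2, 3], b = [1, 5]. c[0] = 2×1 = 2; c[1] = 2×5 + 3×1 = 13; c[2] = 3×5 = 15. Result coefficients: [2, 13, 15] → 2 + 13s + 15s^2

2 + 13s + 15s^2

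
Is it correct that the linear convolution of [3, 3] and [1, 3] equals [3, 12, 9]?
Recompute linear convolution of [3, 3] and [1, 3]: y[0] = 3×1 = 3; y[1] = 3×3 + 3×1 = 12; y[2] = 3×3 = 9 → [3, 12, 9]. Given [3, 12, 9] matches, so answer: Yes

Yes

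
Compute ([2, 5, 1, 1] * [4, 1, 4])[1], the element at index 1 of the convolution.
Use y[k] = Σ_i a[i]·b[k-i] at k=1. y[1] = 2×1 + 5×4 = 22

22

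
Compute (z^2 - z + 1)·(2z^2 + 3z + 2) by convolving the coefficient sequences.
Ascending coefficients: a = [1, -1, 1], b = [2, 3, 2]. c[0] = 1×2 = 2; c[1] = 1×3 + -1×2 = 1; c[2] = 1×2 + -1×3 + 1×2 = 1; c[3] = -1×2 + 1×3 = 1; c[4] = 1×2 = 2. Result coefficients: [2, 1, 1, 1, 2] → 2z^4 + z^3 + z^2 + z + 2

2z^4 + z^3 + z^2 + z + 2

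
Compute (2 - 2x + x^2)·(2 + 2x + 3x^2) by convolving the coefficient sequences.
Ascending coefficients: a = [2, -2, 1], b = [2, 2, 3]. c[0] = 2×2 = 4; c[1] = 2×2 + -2×2 = 0; c[2] = 2×3 + -2×2 + 1×2 = 4; c[3] = -2×3 + 1×2 = -4; c[4] = 1×3 = 3. Result coefficients: [4, 0, 4, -4, 3] → 4 + 4x^2 - 4x^3 + 3x^4

4 + 4x^2 - 4x^3 + 3x^4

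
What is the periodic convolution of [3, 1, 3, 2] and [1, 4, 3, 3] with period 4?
Use y[k] = Σ_j u[j]·v[(k-j) mod 4]. y[0] = 3×1 + 1×3 + 3×3 + 2×4 = 23; y[1] = 3×4 + 1×1 + 3×3 + 2×3 = 28; y[2] = 3×3 + 1×4 + 3×1 + 2×3 = 22; y[3] = 3×3 + 1×3 + 3×4 + 2×1 = 26. Result: [23, 28, 22, 26]

[23, 28, 22, 26]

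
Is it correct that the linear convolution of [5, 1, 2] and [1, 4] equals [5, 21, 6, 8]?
Recompute linear convolution of [5, 1, 2] and [1, 4]: y[0] = 5×1 = 5; y[1] = 5×4 + 1×1 = 21; y[2] = 1×4 + 2×1 = 6; y[3] = 2×4 = 8 → [5, 21, 6, 8]. Given [5, 21, 6, 8] matches, so answer: Yes

Yes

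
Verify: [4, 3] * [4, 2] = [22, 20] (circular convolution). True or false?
Recompute circular convolution of [4, 3] and [4, 2]: y[0] = 4×4 + 3×2 = 22; y[1] = 4×2 + 3×4 = 20 → [22, 20]. Given [22, 20] matches, so answer: Yes

Yes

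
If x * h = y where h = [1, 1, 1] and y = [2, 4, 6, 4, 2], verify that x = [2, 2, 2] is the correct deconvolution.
Forward-compute [2, 2, 2] * [1, 1, 1]: y[0] = 2×1 = 2; y[1] = 2×1 + 2×1 = 4; y[2] = 2×1 + 2×1 + 2×1 = 6; y[3] = 2×1 + 2×1 = 4; y[4] = 2×1 = 2 → [2, 4, 6, 4, 2]. Matches given y = [2, 4, 6, 4, 2], so verified.

Verified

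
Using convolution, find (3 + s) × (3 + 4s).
Ascending coefficients: a = [3, 1], b = [3, 4]. c[0] = 3×3 = 9; c[1] = 3×4 + 1×3 = 15; c[2] = 1×4 = 4. Result coefficients: [9, 15, 4] → 9 + 15s + 4s^2

9 + 15s + 4s^2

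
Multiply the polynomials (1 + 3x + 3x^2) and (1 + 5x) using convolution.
Ascending coefficients: a = [1, 3, 3], b = [1, 5]. c[0] = 1×1 = 1; c[1] = 1×5 + 3×1 = 8; c[2] = 3×5 + 3×1 = 18; c[3] = 3×5 = 15. Result coefficients: [1, 8, 18, 15] → 1 + 8x + 18x^2 + 15x^3

1 + 8x + 18x^2 + 15x^3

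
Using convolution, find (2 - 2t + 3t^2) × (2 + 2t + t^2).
Ascending coefficients: a = [2, -2, 3], b = [2, 2, 1]. c[0] = 2×2 = 4; c[1] = 2×2 + -2×2 = 0; c[2] = 2×1 + -2×2 + 3×2 = 4; c[3] = -2×1 + 3×2 = 4; c[4] = 3×1 = 3. Result coefficients: [4, 0, 4, 4, 3] → 4 + 4t^2 + 4t^3 + 3t^4

4 + 4t^2 + 4t^3 + 3t^4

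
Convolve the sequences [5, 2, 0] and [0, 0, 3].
y[0] = 5×0 = 0; y[1] = 5×0 + 2×0 = 0; y[2] = 5×3 + 2×0 + 0×0 = 15; y[3] = 2×3 + 0×0 = 6; y[4] = 0×3 = 0

[0, 0, 15, 6, 0]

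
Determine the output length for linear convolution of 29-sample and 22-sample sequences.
Linear/full convolution length: m + n - 1 = 29 + 22 - 1 = 50

50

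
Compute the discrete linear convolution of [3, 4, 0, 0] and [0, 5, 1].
y[0] = 3×0 = 0; y[1] = 3×5 + 4×0 = 15; y[2] = 3×1 + 4×5 + 0×0 = 23; y[3] = 4×1 + 0×5 + 0×0 = 4; y[4] = 0×1 + 0×5 = 0; y[5] = 0×1 = 0

[0, 15, 23, 4, 0, 0]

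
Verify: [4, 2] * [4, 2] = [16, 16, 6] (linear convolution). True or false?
Recompute linear convolution of [4, 2] and [4, 2]: y[0] = 4×4 = 16; y[1] = 4×2 + 2×4 = 16; y[2] = 2×2 = 4 → [16, 16, 4]. Compare to given [16, 16, 6]: they differ at index 2: given 6, correct 4, so answer: No

No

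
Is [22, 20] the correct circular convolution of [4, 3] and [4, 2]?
Recompute circular convolution of [4, 3] and [4, 2]: y[0] = 4×4 + 3×2 = 22; y[1] = 4×2 + 3×4 = 20 → [22, 20]. Given [22, 20] matches, so answer: Yes

Yes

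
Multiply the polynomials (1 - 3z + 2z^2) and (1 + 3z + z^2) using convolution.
Ascending coefficients: a = [1, -3, 2], b = [1, 3, 1]. c[0] = 1×1 = 1; c[1] = 1×3 + -3×1 = 0; c[2] = 1×1 + -3×3 + 2×1 = -6; c[3] = -3×1 + 2×3 = 3; c[4] = 2×1 = 2. Result coefficients: [1, 0, -6, 3, 2] → 1 - 6z^2 + 3z^3 + 2z^4

1 - 6z^2 + 3z^3 + 2z^4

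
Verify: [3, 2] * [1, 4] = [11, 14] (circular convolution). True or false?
Recompute circular convolution of [3, 2] and [1, 4]: y[0] = 3×1 + 2×4 = 11; y[1] = 3×4 + 2×1 = 14 → [11, 14]. Given [11, 14] matches, so answer: Yes

Yes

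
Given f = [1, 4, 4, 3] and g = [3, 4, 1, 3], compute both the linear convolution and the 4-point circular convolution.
Linear: y_lin[0] = 1×3 = 3; y_lin[1] = 1×4 + 4×3 = 16; y_lin[2] = 1×1 + 4×4 + 4×3 = 29; y_lin[3] = 1×3 + 4×1 + 4×4 + 3×3 = 32; y_lin[4] = 4×3 + 4×1 + 3×4 = 28; y_lin[5] = 4×3 + 3×1 = 15; y_lin[6] = 3×3 = 9 → [3, 16, 29, 32, 28, 15, 9]. Circular (length 4): y[0] = 1×3 + 4×3 + 4×1 + 3×4 = 31; y[1] = 1×4 + 4×3 + 4×3 + 3×1 = 31; y[2] = 1×1 + 4×4 + 4×3 + 3×3 = 38; y[3] = 1×3 + 4×1 + 4×4 + 3×3 = 32 → [31, 31, 38, 32]

Linear: [3, 16, 29, 32, 28, 15, 9], Circular: [31, 31, 38, 32]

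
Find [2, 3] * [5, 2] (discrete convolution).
y[0] = 2×5 = 10; y[1] = 2×2 + 3×5 = 19; y[2] = 3×2 = 6

[10, 19, 6]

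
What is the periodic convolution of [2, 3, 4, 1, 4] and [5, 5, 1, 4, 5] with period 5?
Use y[k] = Σ_j f[j]·g[(k-j) mod 5]. y[0] = 2×5 + 3×5 + 4×4 + 1×1 + 4×5 = 62; y[1] = 2×5 + 3×5 + 4×5 + 1×4 + 4×1 = 53; y[2] = 2×1 + 3×5 + 4×5 + 1×5 + 4×4 = 58; y[3] = 2×4 + 3×1 + 4×5 + 1×5 + 4×5 = 56; y[4] = 2×5 + 3×4 + 4×1 + 1×5 + 4×5 = 51. Result: [62, 53, 58, 56, 51]

[62, 53, 58, 56, 51]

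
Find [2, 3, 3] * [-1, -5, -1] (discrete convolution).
y[0] = 2×-1 = -2; y[1] = 2×-5 + 3×-1 = -13; y[2] = 2×-1 + 3×-5 + 3×-1 = -20; y[3] = 3×-1 + 3×-5 = -18; y[4] = 3×-1 = -3

[-2, -13, -20, -18, -3]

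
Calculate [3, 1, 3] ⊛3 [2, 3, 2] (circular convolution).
Use y[k] = Σ_j x[j]·h[(k-j) mod 3]. y[0] = 3×2 + 1×2 + 3×3 = 17; y[1] = 3×3 + 1×2 + 3×2 = 17; y[2] = 3×2 + 1×3 + 3×2 = 15. Result: [17, 17, 15]

[17, 17, 15]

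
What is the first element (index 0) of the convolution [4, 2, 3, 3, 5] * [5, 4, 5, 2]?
Use y[k] = Σ_i a[i]·b[k-i] at k=0. y[0] = 4×5 = 20

20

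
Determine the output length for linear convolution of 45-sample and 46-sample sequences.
Linear/full convolution length: m + n - 1 = 45 + 46 - 1 = 90

90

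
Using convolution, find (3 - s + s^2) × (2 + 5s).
Ascending coefficients: a = [3, -1, 1], b = [2, 5]. c[0] = 3×2 = 6; c[1] = 3×5 + -1×2 = 13; c[2] = -1×5 + 1×2 = -3; c[3] = 1×5 = 5. Result coefficients: [6, 13, -3, 5] → 6 + 13s - 3s^2 + 5s^3

6 + 13s - 3s^2 + 5s^3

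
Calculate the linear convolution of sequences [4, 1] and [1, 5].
y[0] = 4×1 = 4; y[1] = 4×5 + 1×1 = 21; y[2] = 1×5 = 5

[4, 21, 5]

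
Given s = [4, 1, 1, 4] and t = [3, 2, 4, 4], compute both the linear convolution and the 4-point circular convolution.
Linear: y_lin[0] = 4×3 = 12; y_lin[1] = 4×2 + 1×3 = 11; y_lin[2] = 4×4 + 1×2 + 1×3 = 21; y_lin[3] = 4×4 + 1×4 + 1×2 + 4×3 = 34; y_lin[4] = 1×4 + 1×4 + 4×2 = 16; y_lin[5] = 1×4 + 4×4 = 20; y_lin[6] = 4×4 = 16 → [12, 11, 21, 34, 16, 20, 16]. Circular (length 4): y[0] = 4×3 + 1×4 + 1×4 + 4×2 = 28; y[1] = 4×2 + 1×3 + 1×4 + 4×4 = 31; y[2] = 4×4 + 1×2 + 1×3 + 4×4 = 37; y[3] = 4×4 + 1×4 + 1×2 + 4×3 = 34 → [28, 31, 37, 34]

Linear: [12, 11, 21, 34, 16, 20, 16], Circular: [28, 31, 37, 34]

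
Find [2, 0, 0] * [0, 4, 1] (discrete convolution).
y[0] = 2×0 = 0; y[1] = 2×4 + 0×0 = 8; y[2] = 2×1 + 0×4 + 0×0 = 2; y[3] = 0×1 + 0×4 = 0; y[4] = 0×1 = 0

[0, 8, 2, 0, 0]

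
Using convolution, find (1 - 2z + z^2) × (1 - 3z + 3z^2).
Ascending coefficients: a = [1, -2, 1], b = [1, -3, 3]. c[0] = 1×1 = 1; c[1] = 1×-3 + -2×1 = -5; c[2] = 1×3 + -2×-3 + 1×1 = 10; c[3] = -2×3 + 1×-3 = -9; c[4] = 1×3 = 3. Result coefficients: [1, -5, 10, -9, 3] → 1 - 5z + 10z^2 - 9z^3 + 3z^4

1 - 5z + 10z^2 - 9z^3 + 3z^4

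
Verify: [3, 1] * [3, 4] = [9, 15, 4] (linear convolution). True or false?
Recompute linear convolution of [3, 1] and [3, 4]: y[0] = 3×3 = 9; y[1] = 3×4 + 1×3 = 15; y[2] = 1×4 = 4 → [9, 15, 4]. Given [9, 15, 4] matches, so answer: Yes

Yes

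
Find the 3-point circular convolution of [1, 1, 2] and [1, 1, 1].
Use y[k] = Σ_j x[j]·h[(k-j) mod 3]. y[0] = 1×1 + 1×1 + 2×1 = 4; y[1] = 1×1 + 1×1 + 2×1 = 4; y[2] = 1×1 + 1×1 + 2×1 = 4. Result: [4, 4, 4]

[4, 4, 4]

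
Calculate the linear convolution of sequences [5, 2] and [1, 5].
y[0] = 5×1 = 5; y[1] = 5×5 + 2×1 = 27; y[2] = 2×5 = 10

[5, 27, 10]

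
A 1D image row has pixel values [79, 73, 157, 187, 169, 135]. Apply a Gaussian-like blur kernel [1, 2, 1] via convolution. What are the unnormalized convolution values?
Convolve image row [79, 73, 157, 187, 169, 135] with kernel [1, 2, 1]: y[0] = 79×1 = 79; y[1] = 79×2 + 73×1 = 231; y[2] = 79×1 + 73×2 + 157×1 = 382; y[3] = 73×1 + 157×2 + 187×1 = 574; y[4] = 157×1 + 187×2 + 169×1 = 700; y[5] = 187×1 + 169×2 + 135×1 = 660; y[6] = 169×1 + 135×2 = 439; y[7] = 135×1 = 135 → [79, 231, 382, 574, 700, 660, 439, 135]. Normalization factor = sum(kernel) = 4.

[79, 231, 382, 574, 700, 660, 439, 135]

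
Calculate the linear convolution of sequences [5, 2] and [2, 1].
y[0] = 5×2 = 10; y[1] = 5×1 + 2×2 = 9; y[2] = 2×1 = 2

[10, 9, 2]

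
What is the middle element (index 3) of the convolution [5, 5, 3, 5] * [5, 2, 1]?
Use y[k] = Σ_i a[i]·b[k-i] at k=3. y[3] = 5×1 + 3×2 + 5×5 = 36

36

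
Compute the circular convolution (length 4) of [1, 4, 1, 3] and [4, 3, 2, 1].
Use y[k] = Σ_j u[j]·v[(k-j) mod 4]. y[0] = 1×4 + 4×1 + 1×2 + 3×3 = 19; y[1] = 1×3 + 4×4 + 1×1 + 3×2 = 26; y[2] = 1×2 + 4×3 + 1×4 + 3×1 = 21; y[3] = 1×1 + 4×2 + 1×3 + 3×4 = 24. Result: [19, 26, 21, 24]

[19, 26, 21, 24]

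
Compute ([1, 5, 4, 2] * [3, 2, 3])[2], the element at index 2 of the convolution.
Use y[k] = Σ_i a[i]·b[k-i] at k=2. y[2] = 1×3 + 5×2 + 4×3 = 25

25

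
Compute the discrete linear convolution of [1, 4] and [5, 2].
y[0] = 1×5 = 5; y[1] = 1×2 + 4×5 = 22; y[2] = 4×2 = 8

[5, 22, 8]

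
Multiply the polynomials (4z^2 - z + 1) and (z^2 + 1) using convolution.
Ascending coefficients: a = [1, -1, 4], b = [1, 0, 1]. c[0] = 1×1 = 1; c[1] = 1×0 + -1×1 = -1; c[2] = 1×1 + -1×0 + 4×1 = 5; c[3] = -1×1 + 4×0 = -1; c[4] = 4×1 = 4. Result coefficients: [1, -1, 5, -1, 4] → 4z^4 - z^3 + 5z^2 - z + 1

4z^4 - z^3 + 5z^2 - z + 1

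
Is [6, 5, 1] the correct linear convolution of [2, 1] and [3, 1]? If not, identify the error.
Recompute linear convolution of [2, 1] and [3, 1]: y[0] = 2×3 = 6; y[1] = 2×1 + 1×3 = 5; y[2] = 1×1 = 1 → [6, 5, 1]. Given [6, 5, 1] matches, so answer: Yes

Yes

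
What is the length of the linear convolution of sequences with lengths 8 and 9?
Linear/full convolution length: m + n - 1 = 8 + 9 - 1 = 16

16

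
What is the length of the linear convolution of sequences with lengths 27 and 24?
Linear/full convolution length: m + n - 1 = 27 + 24 - 1 = 50

50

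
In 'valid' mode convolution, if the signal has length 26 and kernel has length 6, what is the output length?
'Valid' mode counts only positions where the kernel fully overlaps the signal: m - n + 1 = 26 - 6 + 1 = 21

21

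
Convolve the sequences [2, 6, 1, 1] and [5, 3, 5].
y[0] = 2×5 = 10; y[1] = 2×3 + 6×5 = 36; y[2] = 2×5 + 6×3 + 1×5 = 33; y[3] = 6×5 + 1×3 + 1×5 = 38; y[4] = 1×5 + 1×3 = 8; y[5] = 1×5 = 5

[10, 36, 33, 38, 8, 5]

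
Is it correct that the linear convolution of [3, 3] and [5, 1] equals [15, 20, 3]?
Recompute linear convolution of [3, 3] and [5, 1]: y[0] = 3×5 = 15; y[1] = 3×1 + 3×5 = 18; y[2] = 3×1 = 3 → [15, 18, 3]. Compare to given [15, 20, 3]: they differ at index 1: given 20, correct 18, so answer: No

No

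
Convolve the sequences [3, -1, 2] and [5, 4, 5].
y[0] = 3×5 = 15; y[1] = 3×4 + -1×5 = 7; y[2] = 3×5 + -1×4 + 2×5 = 21; y[3] = -1×5 + 2×4 = 3; y[4] = 2×5 = 10

[15, 7, 21, 3, 10]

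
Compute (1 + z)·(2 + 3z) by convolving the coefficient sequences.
Ascending coefficients: a = [1, 1], b = [2, 3]. c[0] = 1×2 = 2; c[1] = 1×3 + 1×2 = 5; c[2] = 1×3 = 3. Result coefficients: [2, 5, 3] → 2 + 5z + 3z^2

2 + 5z + 3z^2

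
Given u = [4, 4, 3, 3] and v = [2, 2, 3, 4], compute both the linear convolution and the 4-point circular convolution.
Linear: y_lin[0] = 4×2 = 8; y_lin[1] = 4×2 + 4×2 = 16; y_lin[2] = 4×3 + 4×2 + 3×2 = 26; y_lin[3] = 4×4 + 4×3 + 3×2 + 3×2 = 40; y_lin[4] = 4×4 + 3×3 + 3×2 = 31; y_lin[5] = 3×4 + 3×3 = 21; y_lin[6] = 3×4 = 12 → [8, 16, 26, 40, 31, 21, 12]. Circular (length 4): y[0] = 4×2 + 4×4 + 3×3 + 3×2 = 39; y[1] = 4×2 + 4×2 + 3×4 + 3×3 = 37; y[2] = 4×3 + 4×2 + 3×2 + 3×4 = 38; y[3] = 4×4 + 4×3 + 3×2 + 3×2 = 40 → [39, 37, 38, 40]

Linear: [8, 16, 26, 40, 31, 21, 12], Circular: [39, 37, 38, 40]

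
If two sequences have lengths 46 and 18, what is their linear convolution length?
Linear/full convolution length: m + n - 1 = 46 + 18 - 1 = 63

63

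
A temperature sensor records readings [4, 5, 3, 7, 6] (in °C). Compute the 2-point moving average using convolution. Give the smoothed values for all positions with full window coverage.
2-point moving average kernel = [1, 1]. Apply in 'valid' mode (full window coverage): avg[0] = (4 + 5) / 2 = 4.5; avg[1] = (5 + 3) / 2 = 4.0; avg[2] = (3 + 7) / 2 = 5.0; avg[3] = (7 + 6) / 2 = 6.5. Smoothed values: [4.5, 4.0, 5.0, 6.5]

[4.5, 4.0, 5.0, 6.5]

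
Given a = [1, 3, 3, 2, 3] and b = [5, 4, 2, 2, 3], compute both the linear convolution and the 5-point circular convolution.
Linear: y_lin[0] = 1×5 = 5; y_lin[1] = 1×4 + 3×5 = 19; y_lin[2] = 1×2 + 3×4 + 3×5 = 29; y_lin[3] = 1×2 + 3×2 + 3×4 + 2×5 = 30; y_lin[4] = 1×3 + 3×2 + 3×2 + 2×4 + 3×5 = 38; y_lin[5] = 3×3 + 3×2 + 2×2 + 3×4 = 31; y_lin[6] = 3×3 + 2×2 + 3×2 = 19; y_lin[7] = 2×3 + 3×2 = 12; y_lin[8] = 3×3 = 9 → [5, 19, 29, 30, 38, 31, 19, 12, 9]. Circular (length 5): y[0] = 1×5 + 3×3 + 3×2 + 2×2 + 3×4 = 36; y[1] = 1×4 + 3×5 + 3×3 + 2×2 + 3×2 = 38; y[2] = 1×2 + 3×4 + 3×5 + 2×3 + 3×2 = 41; y[3] = 1×2 + 3×2 + 3×4 + 2×5 + 3×3 = 39; y[4] = 1×3 + 3×2 + 3×2 + 2×4 + 3×5 = 38 → [36, 38, 41, 39, 38]

Linear: [5, 19, 29, 30, 38, 31, 19, 12, 9], Circular: [36, 38, 41, 39, 38]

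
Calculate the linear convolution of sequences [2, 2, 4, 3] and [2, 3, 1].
y[0] = 2×2 = 4; y[1] = 2×3 + 2×2 = 10; y[2] = 2×1 + 2×3 + 4×2 = 16; y[3] = 2×1 + 4×3 + 3×2 = 20; y[4] = 4×1 + 3×3 = 13; y[5] = 3×1 = 3

[4, 10, 16, 20, 13, 3]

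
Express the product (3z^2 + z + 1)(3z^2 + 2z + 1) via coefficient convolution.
Ascending coefficients: a = [1, 1, 3], b = [1, 2, 3]. c[0] = 1×1 = 1; c[1] = 1×2 + 1×1 = 3; c[2] = 1×3 + 1×2 + 3×1 = 8; c[3] = 1×3 + 3×2 = 9; c[4] = 3×3 = 9. Result coefficients: [1, 3, 8, 9, 9] → 9z^4 + 9z^3 + 8z^2 + 3z + 1

9z^4 + 9z^3 + 8z^2 + 3z + 1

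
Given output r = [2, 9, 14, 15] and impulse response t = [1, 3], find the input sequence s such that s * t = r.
Deconvolve r=[2, 9, 14, 15] by t=[1, 3]. Since t[0]=1, solve forward: s[0] = r[0] / 1 = 2; s[1] = (r[1] - 2×3) / 1 = 3; s[2] = (r[2] - 3×3) / 1 = 5. So s = [2, 3, 5]. Check by forward convolution: r[0] = 2×1 = 2; r[1] = 2×3 + 3×1 = 9; r[2] = 3×3 + 5×1 = 14; r[3] = 5×3 = 15

[2, 3, 5]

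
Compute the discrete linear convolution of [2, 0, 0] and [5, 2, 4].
y[0] = 2×5 = 10; y[1] = 2×2 + 0×5 = 4; y[2] = 2×4 + 0×2 + 0×5 = 8; y[3] = 0×4 + 0×2 = 0; y[4] = 0×4 = 0

[10, 4, 8, 0, 0]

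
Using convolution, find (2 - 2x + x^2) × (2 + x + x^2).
Ascending coefficients: a = [2, -2, 1], b = [2, 1, 1]. c[0] = 2×2 = 4; c[1] = 2×1 + -2×2 = -2; c[2] = 2×1 + -2×1 + 1×2 = 2; c[3] = -2×1 + 1×1 = -1; c[4] = 1×1 = 1. Result coefficients: [4, -2, 2, -1, 1] → 4 - 2x + 2x^2 - x^3 + x^4

4 - 2x + 2x^2 - x^3 + x^4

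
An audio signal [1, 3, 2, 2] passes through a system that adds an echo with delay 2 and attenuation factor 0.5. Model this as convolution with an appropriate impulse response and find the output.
Direct-path + delayed-attenuated-path model → impulse response h = [1, 0, 0.5] (1 at lag 0, 0.5 at lag 2). Output y[n] = x[n] + 0.5·x[n - 2] (with x[n] = 0 outside 0..3): y[0] = 1 + 0.5×0 = 1; y[1] = 3 + 0.5×0 = 3; y[2] = 2 + 0.5×1 = 2.5; y[3] = 2 + 0.5×3 = 3.5; y[4] = 0 + 0.5×2 = 1.0; y[5] = 0 + 0.5×2 = 1.0. So y = [1, 3, 2.5, 3.5, 1.0, 1.0]

[1, 3, 2.5, 3.5, 1.0, 1.0]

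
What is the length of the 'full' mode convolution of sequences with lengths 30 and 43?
Linear/full convolution length: m + n - 1 = 30 + 43 - 1 = 72

72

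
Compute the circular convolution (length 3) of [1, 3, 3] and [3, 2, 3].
Use y[k] = Σ_j a[j]·b[(k-j) mod 3]. y[0] = 1×3 + 3×3 + 3×2 = 18; y[1] = 1×2 + 3×3 + 3×3 = 20; y[2] = 1×3 + 3×2 + 3×3 = 18. Result: [18, 20, 18]

[18, 20, 18]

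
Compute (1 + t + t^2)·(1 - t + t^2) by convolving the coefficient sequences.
Ascending coefficients: a = [1, 1, 1], b = [1, -1, 1]. c[0] = 1×1 = 1; c[1] = 1×-1 + 1×1 = 0; c[2] = 1×1 + 1×-1 + 1×1 = 1; c[3] = 1×1 + 1×-1 = 0; c[4] = 1×1 = 1. Result coefficients: [1, 0, 1, 0, 1] → 1 + t^2 + t^4

1 + t^2 + t^4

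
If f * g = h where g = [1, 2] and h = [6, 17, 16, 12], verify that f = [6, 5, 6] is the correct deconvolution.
Forward-compute [6, 5, 6] * [1, 2]: h[0] = 6×1 = 6; h[1] = 6×2 + 5×1 = 17; h[2] = 5×2 + 6×1 = 16; h[3] = 6×2 = 12 → [6, 17, 16, 12]. Matches given h = [6, 17, 16, 12], so verified.

Verified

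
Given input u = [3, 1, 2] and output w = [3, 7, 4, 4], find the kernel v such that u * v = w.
Output length 4 = len(u) + len(v) - 1 ⇒ len(v) = 2. Solve v forward using v[k] = (w[k] - Σ_{i≥1} u[i]·v[k-i]) / u[0]: v[0] = w[0] / u[0] = 3 / 3 = 1; v[1] = (w[1] - 1×1) / u[0] = (7 - 1×1) / 3 = 2. So v = [1, 2]. Forward-check [3, 1, 2] * [1, 2]: w[0] = 3×1 = 3; w[1] = 3×2 + 1×1 = 7; w[2] = 1×2 + 2×1 = 4; w[3] = 2×2 = 4 → [3, 7, 4, 4] ✓

[1, 2]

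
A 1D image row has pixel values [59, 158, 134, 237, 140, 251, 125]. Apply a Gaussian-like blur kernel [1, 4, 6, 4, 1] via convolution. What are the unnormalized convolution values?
Convolve image row [59, 158, 134, 237, 140, 251, 125] with kernel [1, 4, 6, 4, 1]: y[0] = 59×1 = 59; y[1] = 59×4 + 158×1 = 394; y[2] = 59×6 + 158×4 + 134×1 = 1120; y[3] = 59×4 + 158×6 + 134×4 + 237×1 = 1957; y[4] = 59×1 + 158×4 + 134×6 + 237×4 + 140×1 = 2583; y[5] = 158×1 + 134×4 + 237×6 + 140×4 + 251×1 = 2927; y[6] = 134×1 + 237×4 + 140×6 + 251×4 + 125×1 = 3051; y[7] = 237×1 + 140×4 + 251×6 + 125×4 = 2803; y[8] = 140×1 + 251×4 + 125×6 = 1894; y[9] = 251×1 + 125×4 = 751; y[10] = 125×1 = 125 → [59, 394, 1120, 1957, 2583, 2927, 3051, 2803, 1894, 751, 125]. Normalization factor = sum(kernel) = 16.

[59, 394, 1120, 1957, 2583, 2927, 3051, 2803, 1894, 751, 125]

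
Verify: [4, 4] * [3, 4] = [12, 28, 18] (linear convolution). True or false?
Recompute linear convolution of [4, 4] and [3, 4]: y[0] = 4×3 = 12; y[1] = 4×4 + 4×3 = 28; y[2] = 4×4 = 16 → [12, 28, 16]. Compare to given [12, 28, 18]: they differ at index 2: given 18, correct 16, so answer: No

No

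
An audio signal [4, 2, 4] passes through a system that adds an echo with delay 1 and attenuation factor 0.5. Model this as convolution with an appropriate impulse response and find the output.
Direct-path + delayed-attenuated-path model → impulse response h = [1, 0.5] (1 at lag 0, 0.5 at lag 1). Output y[n] = x[n] + 0.5·x[n - 1] (with x[n] = 0 outside 0..2): y[0] = 4 + 0.5×0 = 4; y[1] = 2 + 0.5×4 = 4.0; y[2] = 4 + 0.5×2 = 5.0; y[3] = 0 + 0.5×4 = 2.0. So y = [4, 4.0, 5.0, 2.0]

[4, 4.0, 5.0, 2.0]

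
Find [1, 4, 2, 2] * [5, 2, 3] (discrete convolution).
y[0] = 1×5 = 5; y[1] = 1×2 + 4×5 = 22; y[2] = 1×3 + 4×2 + 2×5 = 21; y[3] = 4×3 + 2×2 + 2×5 = 26; y[4] = 2×3 + 2×2 = 10; y[5] = 2×3 = 6

[5, 22, 21, 26, 10, 6]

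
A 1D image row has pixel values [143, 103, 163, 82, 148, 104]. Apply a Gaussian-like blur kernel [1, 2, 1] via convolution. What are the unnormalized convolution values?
Convolve image row [143, 103, 163, 82, 148, 104] with kernel [1, 2, 1]: y[0] = 143×1 = 143; y[1] = 143×2 + 103×1 = 389; y[2] = 143×1 + 103×2 + 163×1 = 512; y[3] = 103×1 + 163×2 + 82×1 = 511; y[4] = 163×1 + 82×2 + 148×1 = 475; y[5] = 82×1 + 148×2 + 104×1 = 482; y[6] = 148×1 + 104×2 = 356; y[7] = 104×1 = 104 → [143, 389, 512, 511, 475, 482, 356, 104]. Normalization factor = sum(kernel) = 4.

[143, 389, 512, 511, 475, 482, 356, 104]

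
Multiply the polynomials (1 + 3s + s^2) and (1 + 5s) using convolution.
Ascending coefficients: a = [1, 3, 1], b = [1, 5]. c[0] = 1×1 = 1; c[1] = 1×5 + 3×1 = 8; c[2] = 3×5 + 1×1 = 16; c[3] = 1×5 = 5. Result coefficients: [1, 8, 16, 5] → 1 + 8s + 16s^2 + 5s^3

1 + 8s + 16s^2 + 5s^3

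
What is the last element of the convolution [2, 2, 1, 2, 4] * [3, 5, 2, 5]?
Use y[k] = Σ_i a[i]·b[k-i] at k=7. y[7] = 4×5 = 20

20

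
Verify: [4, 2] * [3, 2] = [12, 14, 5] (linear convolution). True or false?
Recompute linear convolution of [4, 2] and [3, 2]: y[0] = 4×3 = 12; y[1] = 4×2 + 2×3 = 14; y[2] = 2×2 = 4 → [12, 14, 4]. Compare to given [12, 14, 5]: they differ at index 2: given 5, correct 4, so answer: No

No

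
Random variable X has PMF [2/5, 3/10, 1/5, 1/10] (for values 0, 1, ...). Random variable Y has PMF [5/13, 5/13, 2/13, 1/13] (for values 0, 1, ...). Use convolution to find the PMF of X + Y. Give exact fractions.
P(X+Y=k) = Σ_i P(X=i)·P(Y=k-i) — a convolution of [2/5, 3/10, 1/5, 1/10] and [5/13, 5/13, 2/13, 1/13]. P(X+Y=0) = (2/5)×(5/13) = 2/13; P(X+Y=1) = (2/5)×(5/13) + (3/10)×(5/13) = 2/13 + 3/26 = 7/26; P(X+Y=2) = (2/5)×(2/13) + (3/10)×(5/13) + (1/5)×(5/13) = 4/65 + 3/26 + 1/13 = 33/130; P(X+Y=3) = (2/5)×(1/13) + (3/10)×(2/13) + (1/5)×(5/13) + (1/10)×(5/13) = 2/65 + 3/65 + 1/13 + 1/26 = 5/26; P(X+Y=4) = (3/10)×(1/13) + (1/5)×(2/13) + (1/10)×(5/13) = 3/130 + 2/65 + 1/26 = 6/65; P(X+Y=5) = (1/5)×(1/13) + (1/10)×(2/13) = 1/65 + 1/65 = 2/65; P(X+Y=6) = (1/10)×(1/13) = 1/130. PMF: [2/13, 7/26, 33/130, 5/26, 6/65, 2/65, 1/130] (sums to 1 ✓)

[2/13, 7/26, 33/130, 5/26, 6/65, 2/65, 1/130]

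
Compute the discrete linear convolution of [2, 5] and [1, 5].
y[0] = 2×1 = 2; y[1] = 2×5 + 5×1 = 15; y[2] = 5×5 = 25

[2, 15, 25]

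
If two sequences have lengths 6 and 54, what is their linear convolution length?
Linear/full convolution length: m + n - 1 = 6 + 54 - 1 = 59

59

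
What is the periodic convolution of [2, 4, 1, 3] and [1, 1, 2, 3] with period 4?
Use y[k] = Σ_j x[j]·h[(k-j) mod 4]. y[0] = 2×1 + 4×3 + 1×2 + 3×1 = 19; y[1] = 2×1 + 4×1 + 1×3 + 3×2 = 15; y[2] = 2×2 + 4×1 + 1×1 + 3×3 = 18; y[3] = 2×3 + 4×2 + 1×1 + 3×1 = 18. Result: [19, 15, 18, 18]

[19, 15, 18, 18]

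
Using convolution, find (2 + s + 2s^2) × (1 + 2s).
Ascending coefficients: a = [2, 1, 2], b = [1, 2]. c[0] = 2×1 = 2; c[1] = 2×2 + 1×1 = 5; c[2] = 1×2 + 2×1 = 4; c[3] = 2×2 = 4. Result coefficients: [2, 5, 4, 4] → 2 + 5s + 4s^2 + 4s^3

2 + 5s + 4s^2 + 4s^3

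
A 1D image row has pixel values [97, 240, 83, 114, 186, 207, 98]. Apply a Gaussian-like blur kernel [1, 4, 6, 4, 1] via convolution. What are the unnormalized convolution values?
Convolve image row [97, 240, 83, 114, 186, 207, 98] with kernel [1, 4, 6, 4, 1]: y[0] = 97×1 = 97; y[1] = 97×4 + 240×1 = 628; y[2] = 97×6 + 240×4 + 83×1 = 1625; y[3] = 97×4 + 240×6 + 83×4 + 114×1 = 2274; y[4] = 97×1 + 240×4 + 83×6 + 114×4 + 186×1 = 2197; y[5] = 240×1 + 83×4 + 114×6 + 186×4 + 207×1 = 2207; y[6] = 83×1 + 114×4 + 186×6 + 207×4 + 98×1 = 2581; y[7] = 114×1 + 186×4 + 207×6 + 98×4 = 2492; y[8] = 186×1 + 207×4 + 98×6 = 1602; y[9] = 207×1 + 98×4 = 599; y[10] = 98×1 = 98 → [97, 628, 1625, 2274, 2197, 2207, 2581, 2492, 1602, 599, 98]. Normalization factor = sum(kernel) = 16.

[97, 628, 1625, 2274, 2197, 2207, 2581, 2492, 1602, 599, 98]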